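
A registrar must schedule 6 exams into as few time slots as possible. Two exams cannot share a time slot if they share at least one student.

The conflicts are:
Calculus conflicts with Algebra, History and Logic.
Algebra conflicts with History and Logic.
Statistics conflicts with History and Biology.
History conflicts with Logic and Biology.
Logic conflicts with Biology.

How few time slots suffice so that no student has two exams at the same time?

4

Calculus, Algebra, History, Logic pairwise conflict, so at least 4 time slots are needed.
4 time slots suffice: time slot 1 → {History}; time slot 2 → {Statistics, Logic}; time slot 3 → {Calculus, Biology}; time slot 4 → {Algebra}. Every pair that conflicts lands in different time slots.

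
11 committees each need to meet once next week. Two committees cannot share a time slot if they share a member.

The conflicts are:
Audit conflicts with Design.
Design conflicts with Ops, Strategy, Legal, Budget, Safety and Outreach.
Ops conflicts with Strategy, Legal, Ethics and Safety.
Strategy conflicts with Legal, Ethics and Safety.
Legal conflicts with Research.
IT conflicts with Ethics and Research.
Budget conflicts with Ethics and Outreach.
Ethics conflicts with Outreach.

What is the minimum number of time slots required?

4

Design, Ops, Strategy, Safety are mutually in conflict, so at least 4 time slots are needed.
4 time slots suffice: Audit=2, Design=1, Ops=3, Strategy=2, Legal=4, IT=2, Budget=3, Ethics=1, Research=1, Safety=4, Outreach=2. Each listed conflict is separated.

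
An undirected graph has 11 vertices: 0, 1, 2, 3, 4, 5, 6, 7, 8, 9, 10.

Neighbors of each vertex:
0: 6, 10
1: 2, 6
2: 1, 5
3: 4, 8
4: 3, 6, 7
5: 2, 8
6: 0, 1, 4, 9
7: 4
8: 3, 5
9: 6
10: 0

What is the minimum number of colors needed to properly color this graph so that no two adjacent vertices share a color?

3

The cycle 2-5-8-3-4-6-1-2 has odd length 7, so it cannot be 2-colored; at least 3 colors are needed.
3 colors suffice: color a → {2, 3, 6, 7, 10}; color b → {0, 1, 4, 5, 9}; color c → {8}. Each edge has distinct colors on its endpoints.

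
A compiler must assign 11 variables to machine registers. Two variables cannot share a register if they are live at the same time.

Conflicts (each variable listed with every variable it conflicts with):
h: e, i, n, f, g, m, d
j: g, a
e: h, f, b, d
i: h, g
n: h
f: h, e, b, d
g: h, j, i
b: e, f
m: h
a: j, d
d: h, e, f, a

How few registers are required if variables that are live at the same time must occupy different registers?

h, e, f, d pairwise conflict, so at least 4 registers are needed.
4 registers suffice: register 1 → {h, j, b}; register 2 → {e, n, g, m, a}; register 3 → {i, d}; register 4 → {f}. Each listed conflict is separated.

4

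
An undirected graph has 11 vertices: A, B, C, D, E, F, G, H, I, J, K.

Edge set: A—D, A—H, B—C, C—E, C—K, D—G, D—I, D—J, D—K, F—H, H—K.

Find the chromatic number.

F and H are adjacent, so at least 2 colors are needed.
2 colors suffice: color 1 → {C, D, H}; color 2 → {A, B, E, F, G, I, J, K}. Every edge joins two different colors.

2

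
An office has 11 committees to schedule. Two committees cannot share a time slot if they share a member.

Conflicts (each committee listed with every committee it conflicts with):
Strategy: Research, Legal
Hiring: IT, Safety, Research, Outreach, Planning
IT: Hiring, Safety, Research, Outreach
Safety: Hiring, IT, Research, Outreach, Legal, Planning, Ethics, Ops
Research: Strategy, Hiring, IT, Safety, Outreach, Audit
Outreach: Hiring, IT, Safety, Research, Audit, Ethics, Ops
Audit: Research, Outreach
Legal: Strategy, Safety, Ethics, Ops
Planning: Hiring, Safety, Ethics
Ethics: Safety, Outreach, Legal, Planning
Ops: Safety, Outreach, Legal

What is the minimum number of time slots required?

5

Hiring, IT, Safety, Research, Outreach pairwise conflict, so at least 5 time slots are needed.
5 time slots suffice: Strategy=1, Hiring=4, IT=5, Safety=1, Research=3, Outreach=2, Audit=1, Legal=2, Planning=2, Ethics=3, Ops=3. Each listed conflict is separated.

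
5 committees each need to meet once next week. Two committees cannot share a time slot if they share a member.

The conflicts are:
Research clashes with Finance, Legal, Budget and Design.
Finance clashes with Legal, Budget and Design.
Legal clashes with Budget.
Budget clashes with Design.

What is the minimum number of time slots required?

4

Research, Finance, Legal, Budget all conflict with each other, so at least 4 time slots are needed.
A valid assignment using 4 time slots: Research=1, Finance=3, Legal=4, Budget=2, Design=4. Each listed conflict is separated.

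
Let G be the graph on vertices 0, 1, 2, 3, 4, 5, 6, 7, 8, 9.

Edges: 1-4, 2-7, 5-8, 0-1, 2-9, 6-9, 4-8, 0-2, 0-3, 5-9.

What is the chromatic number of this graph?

The cycle 8-5-9-2-0-1-4-8 has odd length 7, so it cannot be 2-colored; at least 3 colors are needed.
3 colors suffice: 0=red, 1=blue, 2=blue, 3=blue, 4=green, 5=blue, 6=blue, 7=red, 8=red, 9=red. No two adjacent vertices share a color.

3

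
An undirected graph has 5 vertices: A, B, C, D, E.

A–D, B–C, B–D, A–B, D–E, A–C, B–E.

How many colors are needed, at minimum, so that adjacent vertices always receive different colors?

B, D, E are mutually adjacent, so at least 3 colors are needed.
3 colors suffice: A=3, B=1, C=2, D=2, E=3. Every edge joins two different colors.

3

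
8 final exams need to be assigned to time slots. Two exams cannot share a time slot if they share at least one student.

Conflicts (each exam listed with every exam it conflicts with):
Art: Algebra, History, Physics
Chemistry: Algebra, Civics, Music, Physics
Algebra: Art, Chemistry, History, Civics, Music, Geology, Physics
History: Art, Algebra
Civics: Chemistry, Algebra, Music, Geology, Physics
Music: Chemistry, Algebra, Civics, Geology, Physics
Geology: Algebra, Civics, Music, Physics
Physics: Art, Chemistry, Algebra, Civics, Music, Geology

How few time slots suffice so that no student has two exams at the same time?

5

Algebra, Civics, Music, Geology, Physics are mutually in conflict, so at least 5 time slots are needed.
Using 5 time slots: Art=3, Chemistry=5, Algebra=1, History=2, Civics=4, Music=3, Geology=5, Physics=2. Every pair that conflicts lands in different time slots.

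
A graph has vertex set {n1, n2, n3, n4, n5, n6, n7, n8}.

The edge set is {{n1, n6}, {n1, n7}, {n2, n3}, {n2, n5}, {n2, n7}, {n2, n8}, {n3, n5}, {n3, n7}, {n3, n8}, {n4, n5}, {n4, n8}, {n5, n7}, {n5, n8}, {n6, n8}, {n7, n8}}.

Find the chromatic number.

5

n2, n3, n5, n7, n8 form a clique, so at least 5 colors are needed.
5 colors suffice: color 1 → {n1, n8}; color 2 → {n5, n6}; color 3 → {n4, n7}; color 4 → {n3}; color 5 → {n2}. Every edge joins two different colors.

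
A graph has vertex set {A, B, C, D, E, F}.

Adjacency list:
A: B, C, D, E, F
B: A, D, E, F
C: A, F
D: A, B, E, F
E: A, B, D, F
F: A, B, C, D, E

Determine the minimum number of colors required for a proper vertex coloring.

A, B, D, E, F form a clique, so at least 5 colors are needed.
5 colors suffice: color 1 → {A}; color 2 → {F}; color 3 → {C, D}; color 4 → {B}; color 5 → {E}. No two adjacent vertices share a color.

5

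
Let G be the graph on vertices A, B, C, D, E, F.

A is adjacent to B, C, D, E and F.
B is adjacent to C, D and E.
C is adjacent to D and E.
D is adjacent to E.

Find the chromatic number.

5

A, B, C, D, E form a clique, so at least 5 colors are needed.
One proper 5-coloring: A=1, B=5, C=3, D=2, E=4, F=2. Each edge has distinct colors on its endpoints.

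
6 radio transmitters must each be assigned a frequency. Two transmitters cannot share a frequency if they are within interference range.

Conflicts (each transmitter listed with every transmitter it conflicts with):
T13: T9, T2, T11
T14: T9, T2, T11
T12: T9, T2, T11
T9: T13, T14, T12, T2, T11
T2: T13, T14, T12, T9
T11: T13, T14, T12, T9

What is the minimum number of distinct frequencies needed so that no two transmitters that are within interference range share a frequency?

T14, T9, T2 pairwise conflict, so at least 3 frequencies are needed.
3 frequencies suffice: frequency 1 → {T9}; frequency 2 → {T2, T11}; frequency 3 → {T13, T14, T12}. Every pair that conflicts lands in different frequencies.

3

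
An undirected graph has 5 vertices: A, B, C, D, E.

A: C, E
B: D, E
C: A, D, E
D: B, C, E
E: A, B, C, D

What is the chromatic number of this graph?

3

A, C, E form a triangle, so at least 3 colors are needed.
One proper 3-coloring: A=green, B=blue, C=blue, D=green, E=red. Each edge has distinct colors on its endpoints.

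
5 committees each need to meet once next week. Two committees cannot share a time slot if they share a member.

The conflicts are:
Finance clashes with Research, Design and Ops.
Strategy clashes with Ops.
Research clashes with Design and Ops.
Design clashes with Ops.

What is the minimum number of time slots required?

4

Finance, Research, Design, Ops are mutually in conflict, so at least 4 time slots are needed.
4 time slots suffice: time slot 1 → {Ops}; time slot 2 → {Strategy, Research}; time slot 3 → {Finance}; time slot 4 → {Design}. Each listed conflict is separated.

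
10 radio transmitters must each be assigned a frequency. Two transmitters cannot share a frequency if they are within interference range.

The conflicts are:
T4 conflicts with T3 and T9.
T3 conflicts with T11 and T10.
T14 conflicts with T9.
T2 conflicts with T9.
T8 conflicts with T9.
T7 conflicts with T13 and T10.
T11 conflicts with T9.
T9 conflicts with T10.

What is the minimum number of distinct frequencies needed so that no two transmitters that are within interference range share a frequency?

2

T2 and T9 conflict, so at least 2 frequencies are needed.
A valid assignment using 2 frequencies: T4=2, T3=1, T14=2, T2=2, T8=2, T7=1, T11=2, T9=1, T13=2, T10=2. Every pair that conflicts lands in different frequencies.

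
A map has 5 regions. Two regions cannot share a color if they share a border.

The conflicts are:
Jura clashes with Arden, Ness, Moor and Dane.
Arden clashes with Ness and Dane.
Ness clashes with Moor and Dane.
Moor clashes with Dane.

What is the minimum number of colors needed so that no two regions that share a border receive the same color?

Jura, Arden, Ness, Dane are mutually in conflict, so at least 4 colors are needed.
4 colors suffice: Jura=2, Arden=4, Ness=3, Moor=4, Dane=1. Each listed conflict is separated.

4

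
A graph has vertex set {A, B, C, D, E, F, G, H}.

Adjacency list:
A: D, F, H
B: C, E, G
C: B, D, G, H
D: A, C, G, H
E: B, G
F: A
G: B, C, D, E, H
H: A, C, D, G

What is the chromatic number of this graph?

C, D, G, H are pairwise adjacent (a clique of size 4), so at least 4 colors are needed.
4 colors suffice: color 1 → {A, G}; color 2 → {B, D, F}; color 3 → {E, H}; color 4 → {C}. Each edge has distinct colors on its endpoints.

4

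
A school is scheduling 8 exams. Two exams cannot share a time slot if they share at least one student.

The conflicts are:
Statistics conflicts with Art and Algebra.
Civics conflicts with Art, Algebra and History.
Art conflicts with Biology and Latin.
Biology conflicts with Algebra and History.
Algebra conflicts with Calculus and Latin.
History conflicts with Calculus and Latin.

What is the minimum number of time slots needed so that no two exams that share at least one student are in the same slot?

2

Statistics and Algebra conflict, so at least 2 time slots are needed.
Using 2 time slots: Statistics=2, Civics=2, Art=1, Biology=2, Algebra=1, History=1, Calculus=2, Latin=2. Every pair that conflicts lands in different time slots.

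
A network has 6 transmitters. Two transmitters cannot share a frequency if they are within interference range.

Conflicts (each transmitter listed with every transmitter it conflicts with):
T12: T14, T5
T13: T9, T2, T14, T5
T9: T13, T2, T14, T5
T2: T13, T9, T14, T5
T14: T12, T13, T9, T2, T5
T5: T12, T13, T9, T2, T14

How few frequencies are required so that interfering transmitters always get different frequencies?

T13, T9, T2, T14, T5 pairwise conflict, so at least 5 frequencies are needed.
5 frequencies suffice: frequency 1 → {T14}; frequency 2 → {T5}; frequency 3 → {T12, T2}; frequency 4 → {T9}; frequency 5 → {T13}. Each listed conflict is separated.

5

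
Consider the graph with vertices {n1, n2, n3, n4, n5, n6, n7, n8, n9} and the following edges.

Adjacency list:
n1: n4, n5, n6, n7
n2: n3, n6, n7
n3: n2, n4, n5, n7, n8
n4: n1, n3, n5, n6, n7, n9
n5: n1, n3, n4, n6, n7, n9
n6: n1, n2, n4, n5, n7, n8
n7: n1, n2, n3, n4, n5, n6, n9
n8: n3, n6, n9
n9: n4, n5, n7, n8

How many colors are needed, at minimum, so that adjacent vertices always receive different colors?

n1, n4, n5, n6, n7 are mutually adjacent (a clique of size 5), so at least 5 colors are needed.
A valid assignment using 5 colors: n1=purple, n2=blue, n3=yellow, n4=blue, n5=green, n6=yellow, n7=red, n8=red, n9=yellow. No two adjacent vertices share a color.

5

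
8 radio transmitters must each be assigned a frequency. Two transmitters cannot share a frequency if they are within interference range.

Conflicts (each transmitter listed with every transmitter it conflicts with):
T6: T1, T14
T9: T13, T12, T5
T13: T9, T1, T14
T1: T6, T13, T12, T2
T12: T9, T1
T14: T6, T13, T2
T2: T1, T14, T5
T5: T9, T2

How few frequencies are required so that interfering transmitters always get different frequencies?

The cycle T1-T2-T5-T9-T13-T1 has odd length 5, so it cannot be 2-colored; at least 3 frequencies are needed.
3 frequencies suffice: T6=2, T9=1, T13=2, T1=1, T12=2, T14=1, T2=2, T5=3. Every pair that conflicts lands in different frequencies.

3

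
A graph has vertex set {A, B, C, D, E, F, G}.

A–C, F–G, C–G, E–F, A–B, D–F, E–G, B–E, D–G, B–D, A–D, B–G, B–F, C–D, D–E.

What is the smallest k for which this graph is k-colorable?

5

B, D, E, F, G form a clique, so at least 5 colors are needed.
5 colors suffice: color 1 → {D}; color 2 → {A, G}; color 3 → {B, C}; color 4 → {F}; color 5 → {E}. Each edge has distinct colors on its endpoints.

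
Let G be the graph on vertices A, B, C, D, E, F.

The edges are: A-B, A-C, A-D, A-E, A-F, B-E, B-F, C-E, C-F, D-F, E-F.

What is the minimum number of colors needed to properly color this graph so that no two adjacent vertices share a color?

4

A, C, E, F form a clique, so at least 4 colors are needed.
A valid assignment using 4 colors: A=1, B=4, C=4, D=3, E=3, F=2. No two adjacent vertices share a color.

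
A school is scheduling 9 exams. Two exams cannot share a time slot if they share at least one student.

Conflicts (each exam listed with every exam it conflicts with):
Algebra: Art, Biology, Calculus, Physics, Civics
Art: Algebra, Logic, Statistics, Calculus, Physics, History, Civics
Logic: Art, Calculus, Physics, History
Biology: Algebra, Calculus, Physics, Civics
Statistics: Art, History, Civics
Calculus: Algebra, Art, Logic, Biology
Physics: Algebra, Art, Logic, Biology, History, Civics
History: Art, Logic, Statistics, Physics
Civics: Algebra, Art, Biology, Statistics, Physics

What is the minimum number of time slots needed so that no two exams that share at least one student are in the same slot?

4

Algebra, Art, Physics, Civics all conflict with each other, so at least 4 time slots are needed.
4 time slots suffice: time slot 1 → {Art, Biology}; time slot 2 → {Statistics, Calculus, Physics}; time slot 3 → {History, Civics}; time slot 4 → {Algebra, Logic}. No two conflicting exams share a time slot.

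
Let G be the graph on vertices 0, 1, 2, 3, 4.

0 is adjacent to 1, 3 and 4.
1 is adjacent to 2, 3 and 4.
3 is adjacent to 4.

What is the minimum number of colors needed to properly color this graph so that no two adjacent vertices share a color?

4

0, 1, 3, 4 form a clique, so at least 4 colors are needed.
4 colors suffice: color red → {1}; color blue → {2, 3}; color green → {4}; color yellow → {0}. Every edge joins two different colors.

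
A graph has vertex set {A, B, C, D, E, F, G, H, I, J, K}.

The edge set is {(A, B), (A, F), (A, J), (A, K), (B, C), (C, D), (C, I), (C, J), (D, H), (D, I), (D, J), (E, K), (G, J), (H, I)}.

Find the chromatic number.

3

C, D, I are pairwise adjacent, so at least 3 colors are needed.
One proper 3-coloring: A=red, B=green, C=blue, D=red, E=red, F=blue, G=red, H=blue, I=green, J=green, K=blue. Every edge joins two different colors.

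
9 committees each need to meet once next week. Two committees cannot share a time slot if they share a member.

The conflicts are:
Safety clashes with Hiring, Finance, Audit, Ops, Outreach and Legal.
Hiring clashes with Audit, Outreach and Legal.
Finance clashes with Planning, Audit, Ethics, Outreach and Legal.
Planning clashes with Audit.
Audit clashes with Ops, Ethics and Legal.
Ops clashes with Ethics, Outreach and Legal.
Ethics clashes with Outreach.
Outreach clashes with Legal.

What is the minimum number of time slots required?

4

Safety, Audit, Ops, Legal pairwise conflict, so at least 4 time slots are needed.
Using 4 time slots: Safety=3, Hiring=4, Finance=4, Planning=2, Audit=1, Ops=4, Ethics=2, Outreach=1, Legal=2. No two conflicting committees share a time slot.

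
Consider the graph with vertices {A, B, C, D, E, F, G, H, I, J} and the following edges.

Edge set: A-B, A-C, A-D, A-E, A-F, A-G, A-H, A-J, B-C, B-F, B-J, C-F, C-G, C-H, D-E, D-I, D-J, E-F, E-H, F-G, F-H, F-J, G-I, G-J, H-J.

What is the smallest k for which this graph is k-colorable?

A, C, F, H are pairwise adjacent (a clique of size 4), so at least 4 colors are needed.
4 colors suffice: color 1 → {A, I}; color 2 → {D, F}; color 3 → {C, E, J}; color 4 → {B, G, H}. Every edge joins two different colors.

4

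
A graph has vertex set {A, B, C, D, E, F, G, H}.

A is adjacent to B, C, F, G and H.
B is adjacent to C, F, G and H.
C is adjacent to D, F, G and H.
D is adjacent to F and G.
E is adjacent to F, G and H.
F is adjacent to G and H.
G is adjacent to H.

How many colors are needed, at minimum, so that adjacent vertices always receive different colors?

6

A, B, C, F, G, H form a clique, so at least 6 colors are needed.
6 colors suffice: color 1 → {G}; color 2 → {F}; color 3 → {C, E}; color 4 → {D, H}; color 5 → {A}; color 6 → {B}. Each edge has distinct colors on its endpoints.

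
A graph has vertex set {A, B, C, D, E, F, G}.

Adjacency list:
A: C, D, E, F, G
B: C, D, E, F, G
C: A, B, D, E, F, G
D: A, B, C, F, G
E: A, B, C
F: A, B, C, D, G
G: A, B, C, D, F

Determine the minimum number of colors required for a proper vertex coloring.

5

B, C, D, F, G are pairwise adjacent (a clique of size 5), so at least 5 colors are needed.
5 colors suffice: color 1 → {C}; color 2 → {A, B}; color 3 → {E, G}; color 4 → {D}; color 5 → {F}. No two adjacent vertices share a color.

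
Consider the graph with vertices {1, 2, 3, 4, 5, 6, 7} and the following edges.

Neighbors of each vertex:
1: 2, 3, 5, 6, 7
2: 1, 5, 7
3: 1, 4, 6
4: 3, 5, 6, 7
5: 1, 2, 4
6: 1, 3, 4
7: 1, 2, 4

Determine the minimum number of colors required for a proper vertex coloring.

1, 2, 5 are pairwise adjacent, so at least 3 colors are needed.
One proper 3-coloring: 1=a, 2=c, 3=b, 4=a, 5=b, 6=c, 7=b. Each edge has distinct colors on its endpoints.

3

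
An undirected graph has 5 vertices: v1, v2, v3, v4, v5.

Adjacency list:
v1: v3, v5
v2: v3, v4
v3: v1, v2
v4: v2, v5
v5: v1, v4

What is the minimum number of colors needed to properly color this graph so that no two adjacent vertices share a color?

3

The cycle v2-v4-v5-v1-v3-v2 has odd length 5, so it cannot be 2-colored; at least 3 colors are needed.
A valid assignment using 3 colors: v1=B, v2=G, v3=R, v4=B, v5=R. No two adjacent vertices share a color.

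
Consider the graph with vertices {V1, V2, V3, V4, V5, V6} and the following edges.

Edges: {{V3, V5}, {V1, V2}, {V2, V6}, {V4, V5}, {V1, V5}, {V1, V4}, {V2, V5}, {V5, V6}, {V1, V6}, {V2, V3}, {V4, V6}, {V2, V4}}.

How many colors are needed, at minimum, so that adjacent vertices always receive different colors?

V1, V2, V4, V5, V6 are mutually adjacent (a clique of size 5), so at least 5 colors are needed.
5 colors suffice: color 1 → {V2}; color 2 → {V5}; color 3 → {V3, V4}; color 4 → {V1}; color 5 → {V6}. Each edge has distinct colors on its endpoints.

5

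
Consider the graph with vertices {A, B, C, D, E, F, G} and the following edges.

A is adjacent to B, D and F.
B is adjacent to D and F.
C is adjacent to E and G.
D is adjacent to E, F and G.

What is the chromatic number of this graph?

4

A, B, D, F are mutually adjacent (a clique of size 4), so at least 4 colors are needed.
4 colors suffice: color red → {C, D}; color blue → {A, E, G}; color green → {F}; color yellow → {B}. Every edge joins two different colors.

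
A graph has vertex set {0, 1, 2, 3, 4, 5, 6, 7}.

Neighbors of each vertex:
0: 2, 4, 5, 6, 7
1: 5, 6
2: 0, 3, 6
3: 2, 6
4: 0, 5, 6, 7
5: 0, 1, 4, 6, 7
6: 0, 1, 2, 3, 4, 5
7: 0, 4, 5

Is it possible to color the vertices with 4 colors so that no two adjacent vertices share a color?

Yes

The chromatic number is 4. 0, 4, 5, 6 are pairwise adjacent (a clique of size 4), so at least 4 colors are needed.
A valid assignment using 4 colors: 0=green, 1=green, 2=blue, 3=green, 4=yellow, 5=blue, 6=red, 7=red.
That is already a proper 4-coloring.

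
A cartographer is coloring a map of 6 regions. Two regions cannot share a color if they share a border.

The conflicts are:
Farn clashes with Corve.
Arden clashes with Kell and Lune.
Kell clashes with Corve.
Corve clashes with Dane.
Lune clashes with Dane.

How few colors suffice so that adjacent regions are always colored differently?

The cycle Dane-Corve-Kell-Arden-Lune-Dane has odd length 5, so it cannot be 2-colored; at least 3 colors are needed.
3 colors suffice: color 1 → {Arden, Corve}; color 2 → {Farn, Kell, Dane}; color 3 → {Lune}. Each listed conflict is separated.

3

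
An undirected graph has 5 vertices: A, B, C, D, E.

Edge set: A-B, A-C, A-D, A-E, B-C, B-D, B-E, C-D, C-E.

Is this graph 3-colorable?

No

A, B, C, E form a clique, so at least 4 colors are needed.
So 3 colors are not enough.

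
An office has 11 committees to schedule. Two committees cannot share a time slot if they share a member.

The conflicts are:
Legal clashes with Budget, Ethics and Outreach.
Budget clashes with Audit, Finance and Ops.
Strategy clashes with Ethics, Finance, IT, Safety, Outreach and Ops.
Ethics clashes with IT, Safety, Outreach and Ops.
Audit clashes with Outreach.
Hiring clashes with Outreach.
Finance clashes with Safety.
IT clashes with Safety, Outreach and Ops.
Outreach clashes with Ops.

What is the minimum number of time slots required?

5

Strategy, Ethics, IT, Outreach, Ops pairwise conflict, so at least 5 time slots are needed.
5 time slots suffice: time slot 1 → {Budget, Safety, Outreach}; time slot 2 → {Ethics, Audit, Hiring, Finance}; time slot 3 → {Legal, Strategy}; time slot 4 → {IT}; time slot 5 → {Ops}. No two conflicting committees share a time slot.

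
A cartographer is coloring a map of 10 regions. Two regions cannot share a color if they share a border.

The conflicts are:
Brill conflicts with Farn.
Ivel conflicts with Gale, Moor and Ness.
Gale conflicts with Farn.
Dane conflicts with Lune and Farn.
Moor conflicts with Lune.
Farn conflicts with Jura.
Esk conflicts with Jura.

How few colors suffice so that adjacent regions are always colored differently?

Esk and Jura conflict, so at least 2 colors are needed.
2 colors suffice: color 1 → {Ivel, Lune, Farn, Esk}; color 2 → {Brill, Gale, Dane, Moor, Ness, Jura}. Each listed conflict is separated.

2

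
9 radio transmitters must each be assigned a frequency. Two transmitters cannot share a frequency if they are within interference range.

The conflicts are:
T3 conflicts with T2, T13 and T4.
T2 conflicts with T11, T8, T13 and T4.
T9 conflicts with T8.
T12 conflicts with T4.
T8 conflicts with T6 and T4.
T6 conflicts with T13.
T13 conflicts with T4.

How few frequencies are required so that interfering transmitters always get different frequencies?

4

T3, T2, T13, T4 pairwise conflict, so at least 4 frequencies are needed.
4 frequencies suffice: T3=4, T2=1, T9=1, T12=1, T11=2, T8=3, T6=1, T13=3, T4=2. Each listed conflict is separated.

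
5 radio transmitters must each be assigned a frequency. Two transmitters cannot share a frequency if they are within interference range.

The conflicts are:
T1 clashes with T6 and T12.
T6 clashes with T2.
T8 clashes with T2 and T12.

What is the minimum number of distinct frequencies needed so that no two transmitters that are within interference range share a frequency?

3

The cycle T12-T1-T6-T2-T8-T12 has odd length 5, so it cannot be 2-colored; at least 3 frequencies are needed.
Using 3 frequencies: T1=2, T6=1, T8=3, T2=2, T12=1. Each listed conflict is separated.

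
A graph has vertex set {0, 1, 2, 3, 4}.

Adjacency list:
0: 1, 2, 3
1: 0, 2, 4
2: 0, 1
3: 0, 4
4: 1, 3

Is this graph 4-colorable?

The chromatic number is 3. 0, 1, 2 are mutually adjacent, so at least 3 colors are needed.
A valid assignment using 3 colors: 0=red, 1=blue, 2=green, 3=blue, 4=red.
Since 4 ≥ 3, a proper 4-coloring certainly exists.

Yes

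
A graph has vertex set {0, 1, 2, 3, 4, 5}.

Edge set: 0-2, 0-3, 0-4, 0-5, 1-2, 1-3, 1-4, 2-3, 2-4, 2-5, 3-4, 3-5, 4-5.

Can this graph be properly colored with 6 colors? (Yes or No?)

The chromatic number is 5. 0, 2, 3, 4, 5 are mutually adjacent (a clique of size 5), so at least 5 colors are needed.
5 colors suffice: color a → {2}; color b → {4}; color c → {3}; color d → {1, 5}; color e → {0}.
Since 6 ≥ 5, a proper 6-coloring certainly exists.

Yes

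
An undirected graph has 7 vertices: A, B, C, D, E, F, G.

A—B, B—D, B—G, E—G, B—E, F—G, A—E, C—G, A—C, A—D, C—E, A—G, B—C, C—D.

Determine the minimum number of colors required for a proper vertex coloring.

A, B, C, E, G are mutually adjacent (a clique of size 5), so at least 5 colors are needed.
5 colors suffice: color red → {D, G}; color blue → {B, F}; color green → {C}; color yellow → {A}; color purple → {E}. Every edge joins two different colors.

5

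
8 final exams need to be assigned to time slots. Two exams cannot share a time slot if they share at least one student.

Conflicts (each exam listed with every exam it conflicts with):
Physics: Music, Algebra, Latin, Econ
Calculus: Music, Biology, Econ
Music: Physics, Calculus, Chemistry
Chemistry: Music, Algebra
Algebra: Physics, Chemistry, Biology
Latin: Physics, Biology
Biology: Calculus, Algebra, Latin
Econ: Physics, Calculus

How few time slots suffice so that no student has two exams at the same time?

3

The cycle Calculus-Music-Chemistry-Algebra-Biology-Calculus has odd length 5, so it cannot be 2-colored; at least 3 time slots are needed.
3 time slots suffice: time slot 1 → {Physics, Chemistry, Biology}; time slot 2 → {Music, Algebra, Latin, Econ}; time slot 3 → {Calculus}. Each listed conflict is separated.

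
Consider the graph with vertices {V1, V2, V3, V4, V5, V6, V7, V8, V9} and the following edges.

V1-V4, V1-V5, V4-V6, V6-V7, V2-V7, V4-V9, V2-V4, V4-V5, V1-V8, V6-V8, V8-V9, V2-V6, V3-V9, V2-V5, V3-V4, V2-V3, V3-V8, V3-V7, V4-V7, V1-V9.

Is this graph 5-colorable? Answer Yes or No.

The chromatic number is 4. V2, V4, V6, V7 are mutually adjacent (a clique of size 4), so at least 4 colors are needed.
4 colors suffice: color 1 → {V4, V8}; color 2 → {V1, V3, V6}; color 3 → {V2, V9}; color 4 → {V5, V7}.
Since 5 ≥ 4, a proper 5-coloring certainly exists.

Yes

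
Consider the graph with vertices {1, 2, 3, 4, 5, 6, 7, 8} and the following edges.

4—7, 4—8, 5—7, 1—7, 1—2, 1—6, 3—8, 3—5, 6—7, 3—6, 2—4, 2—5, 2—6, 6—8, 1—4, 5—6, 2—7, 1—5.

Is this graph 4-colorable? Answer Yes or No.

1, 2, 5, 6, 7 are mutually adjacent (a clique of size 5), so at least 5 colors are needed.
So 4 colors are not enough.

No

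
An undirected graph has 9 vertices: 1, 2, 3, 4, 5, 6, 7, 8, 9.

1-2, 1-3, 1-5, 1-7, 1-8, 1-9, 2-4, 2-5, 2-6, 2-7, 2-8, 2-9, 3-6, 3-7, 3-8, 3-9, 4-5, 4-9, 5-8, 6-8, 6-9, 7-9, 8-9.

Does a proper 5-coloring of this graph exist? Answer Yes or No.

Yes

The chromatic number is 4. 3, 6, 8, 9 form a clique, so at least 4 colors are needed.
4 colors suffice: color a → {2, 3}; color b → {5, 9}; color c → {4, 7, 8}; color d → {1, 6}.
Since 5 ≥ 4, a proper 5-coloring certainly exists.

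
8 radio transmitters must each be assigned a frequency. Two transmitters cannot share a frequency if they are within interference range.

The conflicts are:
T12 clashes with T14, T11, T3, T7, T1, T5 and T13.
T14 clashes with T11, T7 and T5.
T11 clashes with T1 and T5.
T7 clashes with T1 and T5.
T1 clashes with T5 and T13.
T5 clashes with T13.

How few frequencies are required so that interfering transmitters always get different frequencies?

4

T12, T14, T11, T5 pairwise conflict, so at least 4 frequencies are needed.
4 frequencies suffice: frequency 1 → {T12}; frequency 2 → {T3, T5}; frequency 3 → {T14, T1}; frequency 4 → {T11, T7, T13}. Each listed conflict is separated.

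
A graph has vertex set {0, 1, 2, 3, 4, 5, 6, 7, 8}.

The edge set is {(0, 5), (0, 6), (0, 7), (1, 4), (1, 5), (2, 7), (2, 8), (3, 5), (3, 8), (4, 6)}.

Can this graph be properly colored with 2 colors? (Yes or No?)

The cycle 4-6-0-5-1-4 has odd length 5, so it cannot be 2-colored; at least 3 colors are needed.
So 2 colors are not enough.

No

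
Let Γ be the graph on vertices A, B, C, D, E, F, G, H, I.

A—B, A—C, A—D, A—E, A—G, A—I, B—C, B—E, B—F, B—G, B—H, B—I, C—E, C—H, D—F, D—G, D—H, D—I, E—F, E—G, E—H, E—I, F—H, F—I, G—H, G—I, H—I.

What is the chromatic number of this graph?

A, B, E, G, I form a clique, so at least 5 colors are needed.
5 colors suffice: color 1 → {A, H}; color 2 → {D, E}; color 3 → {B}; color 4 → {C, I}; color 5 → {F, G}. Each edge has distinct colors on its endpoints.

5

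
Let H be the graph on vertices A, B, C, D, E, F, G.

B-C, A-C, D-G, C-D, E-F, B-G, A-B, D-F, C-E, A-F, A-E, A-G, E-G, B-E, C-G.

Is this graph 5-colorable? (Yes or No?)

The chromatic number is 5. A, B, C, E, G are mutually adjacent (a clique of size 5), so at least 5 colors are needed.
5 colors suffice: color 1 → {D, E}; color 2 → {C, F}; color 3 → {G}; color 4 → {A}; color 5 → {B}.
That is already a proper 5-coloring.

Yes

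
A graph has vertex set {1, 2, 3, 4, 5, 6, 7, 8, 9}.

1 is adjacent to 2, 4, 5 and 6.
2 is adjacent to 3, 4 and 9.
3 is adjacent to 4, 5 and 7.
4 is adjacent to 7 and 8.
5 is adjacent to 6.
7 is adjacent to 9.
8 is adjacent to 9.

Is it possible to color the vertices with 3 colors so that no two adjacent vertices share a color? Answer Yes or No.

The chromatic number is 3. 1, 2, 4 are mutually adjacent, so at least 3 colors are needed.
3 colors suffice: 1=c, 2=b, 3=c, 4=a, 5=a, 6=b, 7=b, 8=b, 9=a.
That is already a proper 3-coloring.

Yes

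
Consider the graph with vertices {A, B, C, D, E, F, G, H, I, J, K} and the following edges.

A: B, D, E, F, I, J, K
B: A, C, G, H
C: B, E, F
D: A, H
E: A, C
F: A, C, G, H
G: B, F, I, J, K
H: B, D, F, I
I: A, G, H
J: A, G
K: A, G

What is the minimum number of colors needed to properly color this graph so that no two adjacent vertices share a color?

2

A and I are adjacent, so at least 2 colors are needed.
One proper 2-coloring: A=red, B=blue, C=red, D=blue, E=blue, F=blue, G=red, H=red, I=blue, J=blue, K=blue. Every edge joins two different colors.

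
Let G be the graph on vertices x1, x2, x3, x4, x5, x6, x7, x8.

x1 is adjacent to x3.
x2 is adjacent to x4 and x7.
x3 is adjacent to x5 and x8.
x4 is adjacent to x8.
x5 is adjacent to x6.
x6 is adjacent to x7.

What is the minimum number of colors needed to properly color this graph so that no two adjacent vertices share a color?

3

The cycle x2-x4-x8-x3-x5-x6-x7-x2 has odd length 7, so it cannot be 2-colored; at least 3 colors are needed.
3 colors suffice: color 1 → {x3, x4, x6}; color 2 → {x1, x5, x7, x8}; color 3 → {x2}. Every edge joins two different colors.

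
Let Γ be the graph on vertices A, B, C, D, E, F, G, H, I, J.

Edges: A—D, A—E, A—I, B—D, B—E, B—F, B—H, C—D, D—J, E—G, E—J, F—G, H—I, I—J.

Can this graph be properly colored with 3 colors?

Yes

The chromatic number is 3. The cycle J-E-B-H-I-J has odd length 5, so it cannot be 2-colored; at least 3 colors are needed.
One proper 3-coloring: A=2, B=2, C=2, D=1, E=1, F=1, G=2, H=3, I=1, J=2.
That is already a proper 3-coloring.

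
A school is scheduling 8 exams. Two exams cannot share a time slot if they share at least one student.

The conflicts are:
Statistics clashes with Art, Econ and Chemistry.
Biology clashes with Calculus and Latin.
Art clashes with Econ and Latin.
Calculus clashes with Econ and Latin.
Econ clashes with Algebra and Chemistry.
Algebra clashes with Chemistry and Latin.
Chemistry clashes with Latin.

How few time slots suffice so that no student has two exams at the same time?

3

Econ, Algebra, Chemistry are mutually in conflict, so at least 3 time slots are needed.
3 time slots suffice: time slot 1 → {Econ, Latin}; time slot 2 → {Art, Calculus, Chemistry}; time slot 3 → {Statistics, Biology, Algebra}. No two conflicting exams share a time slot.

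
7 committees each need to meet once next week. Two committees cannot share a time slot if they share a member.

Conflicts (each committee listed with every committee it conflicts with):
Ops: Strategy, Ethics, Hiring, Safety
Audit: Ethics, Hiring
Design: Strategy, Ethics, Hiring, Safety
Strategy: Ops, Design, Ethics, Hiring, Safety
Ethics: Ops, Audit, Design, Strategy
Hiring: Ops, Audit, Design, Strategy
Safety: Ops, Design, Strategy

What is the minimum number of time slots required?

Design, Strategy, Safety all conflict with each other, so at least 3 time slots are needed.
3 time slots suffice: time slot 1 → {Audit, Strategy}; time slot 2 → {Ops, Design}; time slot 3 → {Ethics, Hiring, Safety}. No two conflicting committees share a time slot.

3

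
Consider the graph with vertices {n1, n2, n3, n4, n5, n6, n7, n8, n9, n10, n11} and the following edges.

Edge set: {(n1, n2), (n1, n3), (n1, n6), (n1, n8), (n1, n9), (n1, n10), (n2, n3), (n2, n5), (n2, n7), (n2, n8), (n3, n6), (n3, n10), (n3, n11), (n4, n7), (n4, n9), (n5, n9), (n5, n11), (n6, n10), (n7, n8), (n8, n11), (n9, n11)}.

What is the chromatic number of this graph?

4

n1, n3, n6, n10 are mutually adjacent (a clique of size 4), so at least 4 colors are needed.
4 colors suffice: color 1 → {n1, n7, n11}; color 2 → {n2, n9, n10}; color 3 → {n3, n4, n5, n8}; color 4 → {n6}. Each edge has distinct colors on its endpoints.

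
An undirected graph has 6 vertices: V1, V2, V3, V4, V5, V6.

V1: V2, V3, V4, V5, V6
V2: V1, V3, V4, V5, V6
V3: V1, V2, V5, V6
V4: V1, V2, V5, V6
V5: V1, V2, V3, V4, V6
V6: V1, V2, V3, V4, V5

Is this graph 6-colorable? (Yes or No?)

Yes

The chromatic number is 5. V1, V2, V4, V5, V6 are mutually adjacent (a clique of size 5), so at least 5 colors are needed.
One proper 5-coloring: V1=2, V2=4, V3=5, V4=5, V5=3, V6=1.
Since 6 ≥ 5, a proper 6-coloring certainly exists.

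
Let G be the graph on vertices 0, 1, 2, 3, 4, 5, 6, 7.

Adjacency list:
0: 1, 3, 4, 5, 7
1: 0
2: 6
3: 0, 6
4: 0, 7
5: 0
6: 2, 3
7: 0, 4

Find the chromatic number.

0, 4, 7 are mutually adjacent, so at least 3 colors are needed.
A valid assignment using 3 colors: 0=red, 1=blue, 2=blue, 3=blue, 4=green, 5=blue, 6=red, 7=blue. No two adjacent vertices share a color.

3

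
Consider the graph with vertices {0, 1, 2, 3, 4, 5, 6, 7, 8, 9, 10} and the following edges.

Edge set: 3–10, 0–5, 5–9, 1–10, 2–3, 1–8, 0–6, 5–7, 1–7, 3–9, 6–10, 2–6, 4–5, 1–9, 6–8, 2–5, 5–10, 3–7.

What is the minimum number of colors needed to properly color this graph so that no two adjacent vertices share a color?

2

1 and 7 are adjacent, so at least 2 colors are needed.
A valid assignment using 2 colors: 0=b, 1=a, 2=b, 3=a, 4=b, 5=a, 6=a, 7=b, 8=b, 9=b, 10=b. Each edge has distinct colors on its endpoints.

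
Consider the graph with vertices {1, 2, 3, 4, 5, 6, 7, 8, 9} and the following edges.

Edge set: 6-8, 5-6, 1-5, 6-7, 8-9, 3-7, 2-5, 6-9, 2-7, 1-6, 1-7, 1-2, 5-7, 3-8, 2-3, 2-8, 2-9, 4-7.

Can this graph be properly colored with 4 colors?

The chromatic number is 4. 1, 2, 5, 7 are pairwise adjacent (a clique of size 4), so at least 4 colors are needed.
4 colors suffice: 1=d, 2=a, 3=c, 4=a, 5=c, 6=a, 7=b, 8=b, 9=c.
That is already a proper 4-coloring.

Yes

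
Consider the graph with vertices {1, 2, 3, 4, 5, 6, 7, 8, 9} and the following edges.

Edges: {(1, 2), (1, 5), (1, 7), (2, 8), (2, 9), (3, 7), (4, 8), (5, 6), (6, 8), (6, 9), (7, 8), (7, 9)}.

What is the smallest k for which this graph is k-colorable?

3

The cycle 6-9-7-1-5-6 has odd length 5, so it cannot be 2-colored; at least 3 colors are needed.
3 colors suffice: color a → {2, 4, 6, 7}; color b → {1, 3, 8, 9}; color c → {5}. Each edge has distinct colors on its endpoints.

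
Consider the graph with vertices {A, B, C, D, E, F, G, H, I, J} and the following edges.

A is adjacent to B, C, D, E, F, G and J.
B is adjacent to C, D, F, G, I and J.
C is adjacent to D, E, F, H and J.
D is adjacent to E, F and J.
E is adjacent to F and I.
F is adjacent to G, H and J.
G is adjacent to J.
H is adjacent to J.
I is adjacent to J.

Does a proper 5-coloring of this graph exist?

A, B, C, D, F, J are pairwise adjacent (a clique of size 6), so at least 6 colors are needed.
So 5 colors are not enough.

No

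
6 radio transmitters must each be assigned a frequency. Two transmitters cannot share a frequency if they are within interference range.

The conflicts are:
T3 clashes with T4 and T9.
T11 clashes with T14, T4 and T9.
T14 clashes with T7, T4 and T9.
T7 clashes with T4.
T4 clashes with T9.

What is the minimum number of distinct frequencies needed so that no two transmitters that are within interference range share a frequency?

4

T11, T14, T4, T9 are mutually in conflict, so at least 4 frequencies are needed.
4 frequencies suffice: T3=2, T11=4, T14=2, T7=3, T4=1, T9=3. Every pair that conflicts lands in different frequencies.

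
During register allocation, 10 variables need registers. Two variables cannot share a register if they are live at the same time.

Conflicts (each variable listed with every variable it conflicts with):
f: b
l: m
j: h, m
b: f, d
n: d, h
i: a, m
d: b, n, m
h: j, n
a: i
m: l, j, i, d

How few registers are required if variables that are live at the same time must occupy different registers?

3

The cycle n-d-m-j-h-n has odd length 5, so it cannot be 2-colored; at least 3 registers are needed.
A valid assignment using 3 registers: f=2, l=2, j=2, b=1, n=1, i=2, d=2, h=3, a=1, m=1. No two conflicting variables share a register.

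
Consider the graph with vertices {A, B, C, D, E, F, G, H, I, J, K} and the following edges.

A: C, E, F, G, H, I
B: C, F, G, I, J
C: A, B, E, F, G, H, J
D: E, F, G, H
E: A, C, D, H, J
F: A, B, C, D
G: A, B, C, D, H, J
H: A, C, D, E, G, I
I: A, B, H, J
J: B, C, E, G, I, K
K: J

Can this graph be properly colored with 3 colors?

B, C, G, J are mutually adjacent (a clique of size 4), so at least 4 colors are needed.
So 3 colors are not enough.

No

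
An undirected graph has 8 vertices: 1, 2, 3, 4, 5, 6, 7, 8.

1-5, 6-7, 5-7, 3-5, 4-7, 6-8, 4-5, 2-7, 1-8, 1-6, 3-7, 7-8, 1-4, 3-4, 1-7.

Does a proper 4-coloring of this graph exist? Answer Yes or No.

Yes

The chromatic number is 4. 3, 4, 5, 7 form a clique, so at least 4 colors are needed.
A valid assignment using 4 colors: 1=b, 2=b, 3=b, 4=d, 5=c, 6=d, 7=a, 8=c.
That is already a proper 4-coloring.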